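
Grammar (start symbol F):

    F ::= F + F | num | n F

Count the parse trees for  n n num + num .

3

Parse trees for n n num + num:
  [F [F n [F n [F num]]] + [F num]]
  [F n [F [F n [F num]] + [F num]]]
  [F n [F n [F [F num] + [F num]]]]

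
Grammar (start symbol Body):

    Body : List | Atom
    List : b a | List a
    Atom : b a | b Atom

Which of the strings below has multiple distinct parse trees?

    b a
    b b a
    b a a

b a

b a: 2 trees
b b a: 1 tree
b a a: 1 tree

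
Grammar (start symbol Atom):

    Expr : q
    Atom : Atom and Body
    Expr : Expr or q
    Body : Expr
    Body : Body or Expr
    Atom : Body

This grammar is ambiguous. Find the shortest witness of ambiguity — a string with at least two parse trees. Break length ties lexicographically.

length 1: no string has ≥2 trees
length 3: q or q has 2 parse trees

Two derivations of q or q:
  Atom ⇒ Body ⇒ Expr ⇒ Expr or q ⇒ q or q
  Atom ⇒ Body ⇒ Body or Expr ⇒ Expr or Expr ⇒ q or Expr ⇒ q or q

q or q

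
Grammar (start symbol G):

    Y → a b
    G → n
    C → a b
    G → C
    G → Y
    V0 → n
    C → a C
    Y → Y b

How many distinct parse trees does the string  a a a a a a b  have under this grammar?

1

Parse trees for a a a a a a b:
  [G [C a [C a [C a [C a [C a [C a b]]]]]]]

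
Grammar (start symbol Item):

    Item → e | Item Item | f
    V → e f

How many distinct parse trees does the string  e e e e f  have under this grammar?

14

Parse trees for e e e e f (showing first 6 of 14):
  [Item [Item e] [Item [Item e] [Item [Item e] [Item [Item e] [Item f]]]]]
  [Item [Item e] [Item [Item e] [Item [Item [Item e] [Item e]] [Item f]]]]
  [Item [Item e] [Item [Item [Item e] [Item e]] [Item [Item e] [Item f]]]]
  [Item [Item e] [Item [Item [Item e] [Item [Item e] [Item e]]] [Item f]]]
  [Item [Item e] [Item [Item [Item [Item e] [Item e]] [Item e]] [Item f]]]
  [Item [Item [Item e] [Item e]] [Item [Item e] [Item [Item e] [Item f]]]]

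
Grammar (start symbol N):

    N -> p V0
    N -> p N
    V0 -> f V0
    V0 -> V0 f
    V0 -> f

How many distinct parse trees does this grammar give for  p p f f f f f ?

Parse trees for p p f f f f f (showing first 6 of 16):
  [N p [N p [V0 f [V0 f [V0 f [V0 f [V0 f]]]]]]]
  [N p [N p [V0 f [V0 f [V0 f [V0 [V0 f] f]]]]]]
  [N p [N p [V0 f [V0 f [V0 [V0 f [V0 f]] f]]]]]
  [N p [N p [V0 f [V0 f [V0 [V0 [V0 f] f] f]]]]]
  [N p [N p [V0 f [V0 [V0 f [V0 f [V0 f]]] f]]]]
  [N p [N p [V0 f [V0 [V0 f [V0 [V0 f] f]] f]]]]

16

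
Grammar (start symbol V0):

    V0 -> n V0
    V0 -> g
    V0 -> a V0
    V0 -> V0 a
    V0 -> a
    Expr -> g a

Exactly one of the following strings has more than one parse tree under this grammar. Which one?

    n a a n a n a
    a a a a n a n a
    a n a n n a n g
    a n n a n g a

a n n a n g a

n a a n a n a: 1 tree
a a a a n a n a: 1 tree
a n a n n a n g: 1 tree
a n n a n g a: 6 trees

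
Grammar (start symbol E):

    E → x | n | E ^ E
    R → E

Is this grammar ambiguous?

Ambiguous

Witness: n ^ n ^ n

Derivation 1: E ⇒ E ^ E ⇒ n ^ E ⇒ n ^ E ^ E ⇒ n ^ n ^ E ⇒ n ^ n ^ n
Derivation 2: E ⇒ E ^ E ⇒ E ^ E ^ E ⇒ n ^ E ^ E ⇒ n ^ n ^ E ⇒ n ^ n ^ n

Two distinct leftmost derivations for the same string.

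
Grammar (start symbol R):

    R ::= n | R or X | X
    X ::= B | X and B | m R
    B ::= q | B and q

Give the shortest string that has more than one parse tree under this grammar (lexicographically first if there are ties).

q and q

length 1: no string has ≥2 trees
length 2: no string has ≥2 trees
length 3: q and q has 2 parse trees

Two derivations of q and q:
  R ⇒ X ⇒ B ⇒ B and q ⇒ q and q
  R ⇒ X ⇒ X and B ⇒ B and B ⇒ q and B ⇒ q and q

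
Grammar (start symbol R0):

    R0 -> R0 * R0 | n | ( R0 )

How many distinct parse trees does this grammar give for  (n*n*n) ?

2

Parse trees for (n*n*n):
  [R0 ( [R0 [R0 n] * [R0 [R0 n] * [R0 n]]] )]
  [R0 ( [R0 [R0 [R0 n] * [R0 n]] * [R0 n]] )]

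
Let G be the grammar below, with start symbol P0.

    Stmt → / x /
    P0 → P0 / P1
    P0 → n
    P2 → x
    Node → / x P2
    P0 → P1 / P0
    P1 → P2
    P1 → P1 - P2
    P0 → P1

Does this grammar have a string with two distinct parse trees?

Witness: x / x

Derivation 1: P0 ⇒ P0 / P1 ⇒ P1 / P1 ⇒ P2 / P1 ⇒ x / P1 ⇒ x / P2 ⇒ x / x
Derivation 2: P0 ⇒ P1 / P0 ⇒ P2 / P0 ⇒ x / P0 ⇒ x / P1 ⇒ x / P2 ⇒ x / x

Two distinct leftmost derivations for the same string.

Ambiguous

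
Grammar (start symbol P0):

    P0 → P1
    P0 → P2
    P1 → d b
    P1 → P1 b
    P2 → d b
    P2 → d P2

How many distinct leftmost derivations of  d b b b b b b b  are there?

1

Parse trees for d b b b b b b b:
  [P0 [P1 [P1 [P1 [P1 [P1 [P1 [P1 d b] b] b] b] b] b] b]]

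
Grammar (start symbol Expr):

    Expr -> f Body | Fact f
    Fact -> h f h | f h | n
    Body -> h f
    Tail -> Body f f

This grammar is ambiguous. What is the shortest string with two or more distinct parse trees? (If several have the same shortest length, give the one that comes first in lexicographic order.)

f h f

length 2: no string has ≥2 trees
length 3: f h f has 2 parse trees

Two derivations of f h f:
  Expr ⇒ f Body ⇒ f h f
  Expr ⇒ Fact f ⇒ f h f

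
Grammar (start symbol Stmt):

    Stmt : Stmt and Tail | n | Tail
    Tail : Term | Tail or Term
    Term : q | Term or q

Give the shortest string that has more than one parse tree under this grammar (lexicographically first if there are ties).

q or q

length 1: no string has ≥2 trees
length 3: q or q has 2 parse trees

Two derivations of q or q:
  Stmt ⇒ Tail ⇒ Term ⇒ Term or q ⇒ q or q
  Stmt ⇒ Tail ⇒ Tail or Term ⇒ Term or Term ⇒ q or Term ⇒ q or q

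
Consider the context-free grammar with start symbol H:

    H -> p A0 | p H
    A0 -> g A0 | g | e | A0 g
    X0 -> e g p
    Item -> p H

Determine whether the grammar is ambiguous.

Witness: p g g

Derivation 1: H ⇒ p A0 ⇒ p g A0 ⇒ p g g
Derivation 2: H ⇒ p A0 ⇒ p A0 g ⇒ p g g

Two distinct leftmost derivations for the same string.

Ambiguous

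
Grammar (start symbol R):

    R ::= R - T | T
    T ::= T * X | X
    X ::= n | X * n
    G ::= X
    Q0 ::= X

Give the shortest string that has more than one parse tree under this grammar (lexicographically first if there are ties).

length 1: no string has ≥2 trees
length 3: n * n has 2 parse trees

Two derivations of n * n:
  R ⇒ T ⇒ T * X ⇒ X * X ⇒ n * X ⇒ n * n
  R ⇒ T ⇒ X ⇒ X * n ⇒ n * n

n * n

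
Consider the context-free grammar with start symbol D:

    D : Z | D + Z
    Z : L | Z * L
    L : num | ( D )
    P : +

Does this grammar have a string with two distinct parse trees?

(P is unreachable from D, so its rules don't affect L(D).) This is a standard precedence ladder (D over Z over L), with each level left-recursive on its own operator ('+' at D, '*' at Z). That structure is LR(1), hence unambiguous.

Unambiguous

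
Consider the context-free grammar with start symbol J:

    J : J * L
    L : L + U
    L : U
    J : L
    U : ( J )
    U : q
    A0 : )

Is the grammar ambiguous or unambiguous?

(A0 is unreachable from J, so its rules don't affect L(J).) J → J * L | L  ;  L → L + U | U  — a left-associative chain with U at the bottom. Each string factors uniquely by precedence.

Unambiguous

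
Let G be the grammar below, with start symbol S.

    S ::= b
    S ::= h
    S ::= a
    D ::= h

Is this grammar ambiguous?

(D is unreachable from S, so its rules don't affect L(S).) The reachable rules are right-linear with at most one rule per (nonterminal, next-terminal) pair. Each input token forces the next rule, so parsing is deterministic.

Unambiguous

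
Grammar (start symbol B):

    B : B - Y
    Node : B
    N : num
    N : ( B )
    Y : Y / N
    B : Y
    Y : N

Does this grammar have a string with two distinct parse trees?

Unambiguous

Only B, Y, N are reachable from B; ignoring the rest: B → B - Y | Y  ;  Y → Y / N | N  — a left-associative chain with N at the bottom. Each string factors uniquely by precedence.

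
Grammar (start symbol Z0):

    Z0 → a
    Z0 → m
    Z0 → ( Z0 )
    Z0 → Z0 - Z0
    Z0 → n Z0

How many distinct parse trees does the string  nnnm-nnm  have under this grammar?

Parse trees for nnnm-nnm:
  [Z0 [Z0 n [Z0 n [Z0 n [Z0 m]]]] - [Z0 n [Z0 n [Z0 m]]]]
  [Z0 n [Z0 [Z0 n [Z0 n [Z0 m]]] - [Z0 n [Z0 n [Z0 m]]]]]
  [Z0 n [Z0 n [Z0 [Z0 n [Z0 m]] - [Z0 n [Z0 n [Z0 m]]]]]]
  [Z0 n [Z0 n [Z0 n [Z0 [Z0 m] - [Z0 n [Z0 n [Z0 m]]]]]]]

4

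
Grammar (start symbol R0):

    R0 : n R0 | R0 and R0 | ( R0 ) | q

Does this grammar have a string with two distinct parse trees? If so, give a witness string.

Witness: n q and q

Derivation 1: R0 ⇒ n R0 ⇒ n R0 and R0 ⇒ n q and R0 ⇒ n q and q
Derivation 2: R0 ⇒ R0 and R0 ⇒ n R0 and R0 ⇒ n q and R0 ⇒ n q and q

Two distinct leftmost derivations for the same string.

Ambiguous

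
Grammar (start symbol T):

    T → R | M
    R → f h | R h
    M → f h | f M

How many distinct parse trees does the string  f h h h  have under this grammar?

1

Parse trees for f h h h:
  [T [R [R [R f h] h] h]]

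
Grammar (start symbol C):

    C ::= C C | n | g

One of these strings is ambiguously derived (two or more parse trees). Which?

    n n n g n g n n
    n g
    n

n n n g n g n n

n n n g n g n n: 429 trees
n g: 1 tree
n: 1 tree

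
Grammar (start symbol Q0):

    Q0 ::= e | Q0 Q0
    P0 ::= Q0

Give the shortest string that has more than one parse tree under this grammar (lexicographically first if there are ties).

e e e

length 1: no string has ≥2 trees
length 2: no string has ≥2 trees
length 3: e e e has 2 parse trees

Two derivations of e e e:
  Q0 ⇒ Q0 Q0 ⇒ e Q0 ⇒ e Q0 Q0 ⇒ e e Q0 ⇒ e e e
  Q0 ⇒ Q0 Q0 ⇒ Q0 Q0 Q0 ⇒ e Q0 Q0 ⇒ e e Q0 ⇒ e e e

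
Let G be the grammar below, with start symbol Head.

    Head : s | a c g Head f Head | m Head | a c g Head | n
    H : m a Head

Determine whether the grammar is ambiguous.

Witness: a c g a c g n f n

Derivation 1: Head ⇒ a c g Head f Head ⇒ a c g a c g Head f Head ⇒ a c g a c g n f Head ⇒ a c g a c g n f n
Derivation 2: Head ⇒ a c g Head ⇒ a c g a c g Head f Head ⇒ a c g a c g n f Head ⇒ a c g a c g n f n

Two distinct leftmost derivations for the same string.

Ambiguous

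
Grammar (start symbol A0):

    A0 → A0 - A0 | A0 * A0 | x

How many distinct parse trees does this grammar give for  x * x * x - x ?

Parse trees for x * x * x - x:
  [A0 [A0 [A0 x] * [A0 [A0 x] * [A0 x]]] - [A0 x]]
  [A0 [A0 [A0 [A0 x] * [A0 x]] * [A0 x]] - [A0 x]]
  [A0 [A0 x] * [A0 [A0 [A0 x] * [A0 x]] - [A0 x]]]
  [A0 [A0 x] * [A0 [A0 x] * [A0 [A0 x] - [A0 x]]]]
  [A0 [A0 [A0 x] * [A0 x]] * [A0 [A0 x] - [A0 x]]]

5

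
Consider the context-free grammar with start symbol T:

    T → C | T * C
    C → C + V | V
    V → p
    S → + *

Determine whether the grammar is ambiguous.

Only T, C, V are reachable from T; ignoring the rest: This is a standard precedence ladder (T over C over V), with each level left-recursive on its own operator ('*' at T, '+' at C). That structure is LR(1), hence unambiguous.

Unambiguous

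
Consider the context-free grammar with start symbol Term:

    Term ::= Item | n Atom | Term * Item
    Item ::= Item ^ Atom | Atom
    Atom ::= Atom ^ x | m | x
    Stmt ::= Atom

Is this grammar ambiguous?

Ambiguous

Witness: m ^ x

Derivation 1: Term ⇒ Item ⇒ Item ^ Atom ⇒ Atom ^ Atom ⇒ m ^ Atom ⇒ m ^ x
Derivation 2: Term ⇒ Item ⇒ Atom ⇒ Atom ^ x ⇒ m ^ x

Two distinct leftmost derivations for the same string.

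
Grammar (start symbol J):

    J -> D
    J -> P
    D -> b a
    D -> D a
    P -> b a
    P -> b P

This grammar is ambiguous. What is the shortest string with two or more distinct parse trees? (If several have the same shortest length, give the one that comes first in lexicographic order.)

b a

length 2: b a has 2 parse trees

Two derivations of b a:
  J ⇒ D ⇒ b a
  J ⇒ P ⇒ b a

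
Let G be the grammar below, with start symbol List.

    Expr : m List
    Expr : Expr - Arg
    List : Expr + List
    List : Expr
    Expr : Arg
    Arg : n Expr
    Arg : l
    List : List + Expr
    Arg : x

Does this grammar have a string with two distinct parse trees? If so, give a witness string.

Witness: l + l

Derivation 1: List ⇒ Expr + List ⇒ Arg + List ⇒ l + List ⇒ l + Expr ⇒ l + Arg ⇒ l + l
Derivation 2: List ⇒ List + Expr ⇒ Expr + Expr ⇒ Arg + Expr ⇒ l + Expr ⇒ l + Arg ⇒ l + l

Two distinct leftmost derivations for the same string.

Ambiguous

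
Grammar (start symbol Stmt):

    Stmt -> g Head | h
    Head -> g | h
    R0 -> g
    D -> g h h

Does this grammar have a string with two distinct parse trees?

(R0, D are unreachable from Stmt, so their rules don't affect L(Stmt).) Each reachable nonterminal has at most one production per leading terminal, and all productions are right-linear; the derivation is determined token-by-token.

Unambiguous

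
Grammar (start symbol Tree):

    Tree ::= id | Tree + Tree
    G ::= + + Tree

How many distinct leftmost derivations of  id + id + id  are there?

Parse trees for id + id + id:
  [Tree [Tree id] + [Tree [Tree id] + [Tree id]]]
  [Tree [Tree [Tree id] + [Tree id]] + [Tree id]]

2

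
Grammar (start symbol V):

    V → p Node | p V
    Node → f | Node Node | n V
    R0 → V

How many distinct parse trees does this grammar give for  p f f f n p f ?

5

Parse trees for p f f f n p f:
  [V p [Node [Node f] [Node [Node f] [Node [Node f] [Node n [V p [Node f]]]]]]]
  [V p [Node [Node f] [Node [Node [Node f] [Node f]] [Node n [V p [Node f]]]]]]
  [V p [Node [Node [Node f] [Node f]] [Node [Node f] [Node n [V p [Node f]]]]]]
  [V p [Node [Node [Node f] [Node [Node f] [Node f]]] [Node n [V p [Node f]]]]]
  [V p [Node [Node [Node [Node f] [Node f]] [Node f]] [Node n [V p [Node f]]]]]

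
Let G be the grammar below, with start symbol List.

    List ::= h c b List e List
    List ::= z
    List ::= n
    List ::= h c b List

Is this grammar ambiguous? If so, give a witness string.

Ambiguous

Witness: h c b h c b n e n

Derivation 1: List ⇒ h c b List e List ⇒ h c b h c b List e List ⇒ h c b h c b n e List ⇒ h c b h c b n e n
Derivation 2: List ⇒ h c b List ⇒ h c b h c b List e List ⇒ h c b h c b n e List ⇒ h c b h c b n e n

Two distinct leftmost derivations for the same string.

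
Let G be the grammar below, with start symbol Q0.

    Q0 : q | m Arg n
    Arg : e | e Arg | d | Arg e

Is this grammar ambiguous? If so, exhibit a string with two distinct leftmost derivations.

Witness: m e e n

Derivation 1: Q0 ⇒ m Arg n ⇒ m e Arg n ⇒ m e e n
Derivation 2: Q0 ⇒ m Arg n ⇒ m Arg e n ⇒ m e e n

Two distinct leftmost derivations for the same string.

Ambiguous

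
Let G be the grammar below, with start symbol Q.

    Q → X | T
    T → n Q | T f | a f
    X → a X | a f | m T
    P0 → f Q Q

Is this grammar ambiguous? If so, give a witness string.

Witness: a f

Derivation 1: Q ⇒ X ⇒ a f
Derivation 2: Q ⇒ T ⇒ a f

Two distinct leftmost derivations for the same string.

Ambiguous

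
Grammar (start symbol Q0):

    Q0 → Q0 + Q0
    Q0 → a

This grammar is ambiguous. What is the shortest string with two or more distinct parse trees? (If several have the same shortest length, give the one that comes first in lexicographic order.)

length 1: no string has ≥2 trees
length 3: no string has ≥2 trees
length 5: a + a + a has 2 parse trees

Two derivations of a + a + a:
  Q0 ⇒ Q0 + Q0 ⇒ Q0 + Q0 + Q0 ⇒ a + Q0 + Q0 ⇒ a + a + Q0 ⇒ a + a + a
  Q0 ⇒ Q0 + Q0 ⇒ a + Q0 ⇒ a + Q0 + Q0 ⇒ a + a + Q0 ⇒ a + a + a

a + a + a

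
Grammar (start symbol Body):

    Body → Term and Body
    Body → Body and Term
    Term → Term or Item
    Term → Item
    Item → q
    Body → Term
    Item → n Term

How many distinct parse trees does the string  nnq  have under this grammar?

1

Parse trees for nnq:
  [Body [Term [Item n [Term [Item n [Term [Item q]]]]]]]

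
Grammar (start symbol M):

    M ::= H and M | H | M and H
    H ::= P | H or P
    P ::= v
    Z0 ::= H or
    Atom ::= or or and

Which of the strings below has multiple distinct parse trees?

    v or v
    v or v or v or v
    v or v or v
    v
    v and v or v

v or v: 1 tree
v or v or v or v: 1 tree
v or v or v: 1 tree
v: 1 tree
v and v or v: 2 trees

v and v or v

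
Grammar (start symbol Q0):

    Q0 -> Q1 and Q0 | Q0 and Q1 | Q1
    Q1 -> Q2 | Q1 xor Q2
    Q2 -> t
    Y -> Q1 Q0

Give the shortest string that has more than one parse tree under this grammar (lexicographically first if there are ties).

t and t

length 1: no string has ≥2 trees
length 3: t and t has 2 parse trees

Two derivations of t and t:
  Q0 ⇒ Q1 and Q0 ⇒ Q2 and Q0 ⇒ t and Q0 ⇒ t and Q1 ⇒ t and Q2 ⇒ t and t
  Q0 ⇒ Q0 and Q1 ⇒ Q1 and Q1 ⇒ Q2 and Q1 ⇒ t and Q1 ⇒ t and Q2 ⇒ t and t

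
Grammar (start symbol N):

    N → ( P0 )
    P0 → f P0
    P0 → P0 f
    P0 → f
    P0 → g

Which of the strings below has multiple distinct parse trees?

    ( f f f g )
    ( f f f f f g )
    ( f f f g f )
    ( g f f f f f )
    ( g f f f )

( f f f g ): 1 tree
( f f f f f g ): 1 tree
( f f f g f ): 4 trees
( g f f f f f ): 1 tree
( g f f f ): 1 tree

( f f f g f )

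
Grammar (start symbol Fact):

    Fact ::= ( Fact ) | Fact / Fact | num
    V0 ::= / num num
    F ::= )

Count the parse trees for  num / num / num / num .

5

Parse trees for num / num / num / num:
  [Fact [Fact num] / [Fact [Fact num] / [Fact [Fact num] / [Fact num]]]]
  [Fact [Fact num] / [Fact [Fact [Fact num] / [Fact num]] / [Fact num]]]
  [Fact [Fact [Fact num] / [Fact num]] / [Fact [Fact num] / [Fact num]]]
  [Fact [Fact [Fact num] / [Fact [Fact num] / [Fact num]]] / [Fact num]]
  [Fact [Fact [Fact [Fact num] / [Fact num]] / [Fact num]] / [Fact num]]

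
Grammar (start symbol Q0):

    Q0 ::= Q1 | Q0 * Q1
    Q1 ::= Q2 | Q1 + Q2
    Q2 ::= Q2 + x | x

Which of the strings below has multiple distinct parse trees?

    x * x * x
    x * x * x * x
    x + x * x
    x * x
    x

x + x * x

x * x * x: 1 tree
x * x * x * x: 1 tree
x + x * x: 2 trees
x * x: 1 tree
x: 1 tree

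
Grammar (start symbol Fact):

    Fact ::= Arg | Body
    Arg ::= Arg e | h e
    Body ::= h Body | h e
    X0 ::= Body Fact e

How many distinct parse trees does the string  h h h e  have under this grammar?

Parse trees for h h h e:
  [Fact [Body h [Body h [Body h e]]]]

1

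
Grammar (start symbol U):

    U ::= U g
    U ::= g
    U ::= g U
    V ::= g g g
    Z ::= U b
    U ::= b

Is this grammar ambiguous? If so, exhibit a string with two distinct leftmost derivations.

Witness: g g

Derivation 1: U ⇒ U g ⇒ g g
Derivation 2: U ⇒ g U ⇒ g g

Two distinct leftmost derivations for the same string.

Ambiguous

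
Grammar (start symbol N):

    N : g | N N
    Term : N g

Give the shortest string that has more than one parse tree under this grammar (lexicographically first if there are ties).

length 1: no string has ≥2 trees
length 2: no string has ≥2 trees
length 3: g g g has 2 parse trees

Two derivations of g g g:
  N ⇒ N N ⇒ g N ⇒ g N N ⇒ g g N ⇒ g g g
  N ⇒ N N ⇒ N N N ⇒ g N N ⇒ g g N ⇒ g g g

g g g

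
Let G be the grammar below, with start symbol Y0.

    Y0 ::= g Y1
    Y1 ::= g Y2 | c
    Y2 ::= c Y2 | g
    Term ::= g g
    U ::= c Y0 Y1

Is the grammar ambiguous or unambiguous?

Unambiguous

Only Y0, Y1, Y2 are reachable from Y0; ignoring the rest: The reachable rules are right-linear with at most one rule per (nonterminal, next-terminal) pair. Each input token forces the next rule, so parsing is deterministic.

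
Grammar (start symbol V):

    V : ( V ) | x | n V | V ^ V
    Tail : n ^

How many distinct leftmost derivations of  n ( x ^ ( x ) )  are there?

1

Parse trees for n ( x ^ ( x ) ):
  [V n [V ( [V [V x] ^ [V ( [V x] )]] )]]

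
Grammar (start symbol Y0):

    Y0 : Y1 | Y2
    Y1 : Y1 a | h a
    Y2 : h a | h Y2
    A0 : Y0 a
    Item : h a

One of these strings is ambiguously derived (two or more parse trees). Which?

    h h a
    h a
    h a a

h a

h h a: 1 tree
h a: 2 trees
h a a: 1 tree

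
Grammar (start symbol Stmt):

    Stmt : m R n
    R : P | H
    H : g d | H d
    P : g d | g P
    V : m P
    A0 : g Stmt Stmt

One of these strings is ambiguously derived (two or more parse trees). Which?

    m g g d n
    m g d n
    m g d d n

m g g d n: 1 tree
m g d n: 2 trees
m g d d n: 1 tree

m g d n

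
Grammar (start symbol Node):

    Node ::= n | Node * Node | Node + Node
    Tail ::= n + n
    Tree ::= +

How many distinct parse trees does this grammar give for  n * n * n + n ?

5

Parse trees for n * n * n + n:
  [Node [Node n] * [Node [Node n] * [Node [Node n] + [Node n]]]]
  [Node [Node n] * [Node [Node [Node n] * [Node n]] + [Node n]]]
  [Node [Node [Node n] * [Node n]] * [Node [Node n] + [Node n]]]
  [Node [Node [Node n] * [Node [Node n] * [Node n]]] + [Node n]]
  [Node [Node [Node [Node n] * [Node n]] * [Node n]] + [Node n]]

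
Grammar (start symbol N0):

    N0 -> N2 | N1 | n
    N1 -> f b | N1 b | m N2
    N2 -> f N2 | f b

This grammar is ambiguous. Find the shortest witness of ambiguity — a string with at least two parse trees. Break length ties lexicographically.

f b

length 1: no string has ≥2 trees
length 2: f b has 2 parse trees

Two derivations of f b:
  N0 ⇒ N2 ⇒ f b
  N0 ⇒ N1 ⇒ f b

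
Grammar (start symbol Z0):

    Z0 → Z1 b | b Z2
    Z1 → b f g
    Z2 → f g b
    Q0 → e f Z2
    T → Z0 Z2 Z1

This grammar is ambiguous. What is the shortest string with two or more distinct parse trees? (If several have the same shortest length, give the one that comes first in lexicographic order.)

b f g b

length 4: b f g b has 2 parse trees

Two derivations of b f g b:
  Z0 ⇒ Z1 b ⇒ b f g b
  Z0 ⇒ b Z2 ⇒ b f g b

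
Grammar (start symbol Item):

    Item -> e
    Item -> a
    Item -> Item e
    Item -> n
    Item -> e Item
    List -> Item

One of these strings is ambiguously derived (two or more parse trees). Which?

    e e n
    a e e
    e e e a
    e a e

e a e

e e n: 1 tree
a e e: 1 tree
e e e a: 1 tree
e a e: 2 trees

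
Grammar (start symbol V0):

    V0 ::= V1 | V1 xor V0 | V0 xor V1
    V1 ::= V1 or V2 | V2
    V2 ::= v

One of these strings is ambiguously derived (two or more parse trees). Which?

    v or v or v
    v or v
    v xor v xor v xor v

v xor v xor v xor v

v or v or v: 1 tree
v or v: 1 tree
v xor v xor v xor v: 8 trees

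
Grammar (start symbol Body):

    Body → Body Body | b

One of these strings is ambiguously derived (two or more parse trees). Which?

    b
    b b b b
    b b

b: 1 tree
b b b b: 5 trees
b b: 1 tree

b b b b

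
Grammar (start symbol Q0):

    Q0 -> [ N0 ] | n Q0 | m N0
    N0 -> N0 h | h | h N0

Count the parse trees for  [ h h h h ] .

Parse trees for [ h h h h ]:
  [Q0 [ [N0 [N0 [N0 [N0 h] h] h] h] ]]
  [Q0 [ [N0 [N0 [N0 h [N0 h]] h] h] ]]
  [Q0 [ [N0 [N0 h [N0 [N0 h] h]] h] ]]
  [Q0 [ [N0 [N0 h [N0 h [N0 h]]] h] ]]
  [Q0 [ [N0 h [N0 [N0 [N0 h] h] h]] ]]
  [Q0 [ [N0 h [N0 [N0 h [N0 h]] h]] ]]
  [Q0 [ [N0 h [N0 h [N0 [N0 h] h]]] ]]
  [Q0 [ [N0 h [N0 h [N0 h [N0 h]]]] ]]

8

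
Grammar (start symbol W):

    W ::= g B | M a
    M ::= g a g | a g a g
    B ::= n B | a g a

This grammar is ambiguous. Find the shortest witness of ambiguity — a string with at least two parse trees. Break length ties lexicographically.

length 4: g a g a has 2 parse trees

Two derivations of g a g a:
  W ⇒ g B ⇒ g a g a
  W ⇒ M a ⇒ g a g a

g a g a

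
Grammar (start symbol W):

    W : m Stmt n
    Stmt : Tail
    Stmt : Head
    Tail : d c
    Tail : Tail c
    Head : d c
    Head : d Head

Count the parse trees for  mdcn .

2

Parse trees for mdcn:
  [W m [Stmt [Tail d c]] n]
  [W m [Stmt [Head d c]] n]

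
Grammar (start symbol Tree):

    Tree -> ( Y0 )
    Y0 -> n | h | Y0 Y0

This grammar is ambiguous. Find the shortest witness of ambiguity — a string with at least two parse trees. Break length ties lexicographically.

length 3: no string has ≥2 trees
length 4: no string has ≥2 trees
length 5: ( h h h ) has 2 parse trees

Two derivations of ( h h h ):
  Tree ⇒ ( Y0 ) ⇒ ( Y0 Y0 ) ⇒ ( h Y0 ) ⇒ ( h Y0 Y0 ) ⇒ ( h h Y0 ) ⇒ ( h h h )
  Tree ⇒ ( Y0 ) ⇒ ( Y0 Y0 ) ⇒ ( Y0 Y0 Y0 ) ⇒ ( h Y0 Y0 ) ⇒ ( h h Y0 ) ⇒ ( h h h )

( h h h )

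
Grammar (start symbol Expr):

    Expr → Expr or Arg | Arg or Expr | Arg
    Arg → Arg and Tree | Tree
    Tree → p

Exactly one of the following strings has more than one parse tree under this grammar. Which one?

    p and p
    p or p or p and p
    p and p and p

p and p: 1 tree
p or p or p and p: 4 trees
p and p and p: 1 tree

p or p or p and p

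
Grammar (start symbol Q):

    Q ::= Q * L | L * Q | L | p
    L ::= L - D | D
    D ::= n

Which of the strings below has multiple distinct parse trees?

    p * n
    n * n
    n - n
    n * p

p * n: 1 tree
n * n: 2 trees
n - n: 1 tree
n * p: 1 tree

n * n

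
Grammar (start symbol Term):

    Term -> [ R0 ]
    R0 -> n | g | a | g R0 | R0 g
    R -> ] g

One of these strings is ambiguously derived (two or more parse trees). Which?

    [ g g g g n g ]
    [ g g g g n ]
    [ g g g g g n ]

[ g g g g n g ]

[ g g g g n g ]: 5 trees
[ g g g g n ]: 1 tree
[ g g g g g n ]: 1 tree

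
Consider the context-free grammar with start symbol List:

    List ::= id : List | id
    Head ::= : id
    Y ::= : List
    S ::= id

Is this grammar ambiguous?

Unambiguous

(Head, Y, S are unreachable from List, so their rules don't affect L(List).) Right-recursive list with a separator: after each atom, whether the separator follows determines the rule. One parse per string.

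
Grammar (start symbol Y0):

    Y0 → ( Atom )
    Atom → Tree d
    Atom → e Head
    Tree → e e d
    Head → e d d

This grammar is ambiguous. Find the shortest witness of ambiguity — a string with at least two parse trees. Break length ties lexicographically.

( e e d d )

length 6: ( e e d d ) has 2 parse trees

Two derivations of ( e e d d ):
  Y0 ⇒ ( Atom ) ⇒ ( Tree d ) ⇒ ( e e d d )
  Y0 ⇒ ( Atom ) ⇒ ( e Head ) ⇒ ( e e d d )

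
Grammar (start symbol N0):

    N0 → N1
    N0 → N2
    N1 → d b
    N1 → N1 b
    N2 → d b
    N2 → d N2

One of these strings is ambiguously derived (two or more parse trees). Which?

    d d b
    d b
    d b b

d b

d d b: 1 tree
d b: 2 trees
d b b: 1 tree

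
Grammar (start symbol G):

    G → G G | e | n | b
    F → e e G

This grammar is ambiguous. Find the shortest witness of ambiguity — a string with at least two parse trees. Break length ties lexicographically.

b b b

length 1: no string has ≥2 trees
length 2: no string has ≥2 trees
length 3: b b b has 2 parse trees

Two derivations of b b b:
  G ⇒ G G ⇒ G G G ⇒ b G G ⇒ b b G ⇒ b b b
  G ⇒ G G ⇒ b G ⇒ b G G ⇒ b b G ⇒ b b b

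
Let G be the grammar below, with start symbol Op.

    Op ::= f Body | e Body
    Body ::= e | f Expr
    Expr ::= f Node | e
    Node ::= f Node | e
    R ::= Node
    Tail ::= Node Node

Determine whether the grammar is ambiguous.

Unambiguous

(R, Tail are unreachable from Op, so their rules don't affect L(Op).) Restricted to the reachable nonterminals, every rule has the form A → t or A → t B, and no two rules for the same A share a first terminal. The grammar encodes a DFA — one run per string.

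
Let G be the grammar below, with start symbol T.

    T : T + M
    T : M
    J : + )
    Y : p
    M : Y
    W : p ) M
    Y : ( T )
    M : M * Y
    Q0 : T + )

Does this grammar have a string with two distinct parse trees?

Unambiguous

(Q0, J, W are unreachable from T, so their rules don't affect L(T).) T → T + M | M  ;  M → M * Y | Y  — a left-associative chain with Y at the bottom. Each string factors uniquely by precedence.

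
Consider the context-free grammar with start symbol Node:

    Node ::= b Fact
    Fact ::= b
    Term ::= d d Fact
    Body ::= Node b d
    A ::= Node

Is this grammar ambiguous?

Unambiguous

(Term, Body, A are unreachable from Node, so their rules don't affect L(Node).) Each reachable nonterminal has at most one production per leading terminal, and all productions are right-linear; the derivation is determined token-by-token.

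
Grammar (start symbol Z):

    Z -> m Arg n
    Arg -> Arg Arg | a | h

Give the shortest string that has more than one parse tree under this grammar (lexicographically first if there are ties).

m a a a n

length 3: no string has ≥2 trees
length 4: no string has ≥2 trees
length 5: m a a a n has 2 parse trees

Two derivations of m a a a n:
  Z ⇒ m Arg n ⇒ m Arg Arg n ⇒ m Arg Arg Arg n ⇒ m a Arg Arg n ⇒ m a a Arg n ⇒ m a a a n
  Z ⇒ m Arg n ⇒ m Arg Arg n ⇒ m a Arg n ⇒ m a Arg Arg n ⇒ m a a Arg n ⇒ m a a a n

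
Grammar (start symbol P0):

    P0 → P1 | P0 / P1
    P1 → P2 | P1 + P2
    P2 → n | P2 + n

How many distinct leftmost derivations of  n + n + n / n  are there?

4

Parse trees for n + n + n / n:
  [P0 [P0 [P1 [P2 [P2 [P2 n] + n] + n]]] / [P1 [P2 n]]]
  [P0 [P0 [P1 [P1 [P2 n]] + [P2 [P2 n] + n]]] / [P1 [P2 n]]]
  [P0 [P0 [P1 [P1 [P2 [P2 n] + n]] + [P2 n]]] / [P1 [P2 n]]]
  [P0 [P0 [P1 [P1 [P1 [P2 n]] + [P2 n]] + [P2 n]]] / [P1 [P2 n]]]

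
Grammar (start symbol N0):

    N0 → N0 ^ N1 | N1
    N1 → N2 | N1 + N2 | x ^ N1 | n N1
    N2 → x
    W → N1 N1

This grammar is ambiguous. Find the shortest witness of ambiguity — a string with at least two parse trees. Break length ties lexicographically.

x ^ x

length 1: no string has ≥2 trees
length 2: no string has ≥2 trees
length 3: x ^ x has 2 parse trees

Two derivations of x ^ x:
  N0 ⇒ N0 ^ N1 ⇒ N1 ^ N1 ⇒ N2 ^ N1 ⇒ x ^ N1 ⇒ x ^ N2 ⇒ x ^ x
  N0 ⇒ N1 ⇒ x ^ N1 ⇒ x ^ N2 ⇒ x ^ x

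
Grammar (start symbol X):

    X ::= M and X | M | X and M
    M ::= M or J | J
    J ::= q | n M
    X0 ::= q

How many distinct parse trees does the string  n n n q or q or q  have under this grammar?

10

Parse trees for n n n q or q or q (showing first 6 of 10):
  [X [M [M [M [J n [M [J n [M [J n [M [J q]]]]]]]] or [J q]] or [J q]]]
  [X [M [M [J n [M [M [J n [M [J n [M [J q]]]]]] or [J q]]]] or [J q]]]
  [X [M [M [J n [M [J n [M [M [J n [M [J q]]]] or [J q]]]]]] or [J q]]]
  [X [M [M [J n [M [J n [M [J n [M [M [J q]] or [J q]]]]]]]] or [J q]]]
  [X [M [J n [M [M [M [J n [M [J n [M [J q]]]]]] or [J q]] or [J q]]]]]
  [X [M [J n [M [M [J n [M [M [J n [M [J q]]]] or [J q]]]] or [J q]]]]]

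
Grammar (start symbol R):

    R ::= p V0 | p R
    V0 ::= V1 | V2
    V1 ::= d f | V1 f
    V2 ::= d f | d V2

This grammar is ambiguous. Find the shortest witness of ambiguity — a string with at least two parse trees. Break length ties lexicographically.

p d f

length 3: p d f has 2 parse trees

Two derivations of p d f:
  R ⇒ p V0 ⇒ p V1 ⇒ p d f
  R ⇒ p V0 ⇒ p V2 ⇒ p d f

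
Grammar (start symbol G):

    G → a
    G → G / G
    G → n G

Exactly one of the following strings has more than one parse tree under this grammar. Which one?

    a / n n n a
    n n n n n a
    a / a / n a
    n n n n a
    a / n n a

a / n n n a: 1 tree
n n n n n a: 1 tree
a / a / n a: 2 trees
n n n n a: 1 tree
a / n n a: 1 tree

a / a / n a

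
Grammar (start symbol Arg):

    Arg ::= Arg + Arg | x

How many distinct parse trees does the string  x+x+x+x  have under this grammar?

Parse trees for x+x+x+x:
  [Arg [Arg x] + [Arg [Arg x] + [Arg [Arg x] + [Arg x]]]]
  [Arg [Arg x] + [Arg [Arg [Arg x] + [Arg x]] + [Arg x]]]
  [Arg [Arg [Arg x] + [Arg x]] + [Arg [Arg x] + [Arg x]]]
  [Arg [Arg [Arg x] + [Arg [Arg x] + [Arg x]]] + [Arg x]]
  [Arg [Arg [Arg [Arg x] + [Arg x]] + [Arg x]] + [Arg x]]

5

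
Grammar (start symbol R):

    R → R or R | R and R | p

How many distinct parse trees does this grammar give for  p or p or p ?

Parse trees for p or p or p:
  [R [R p] or [R [R p] or [R p]]]
  [R [R [R p] or [R p]] or [R p]]

2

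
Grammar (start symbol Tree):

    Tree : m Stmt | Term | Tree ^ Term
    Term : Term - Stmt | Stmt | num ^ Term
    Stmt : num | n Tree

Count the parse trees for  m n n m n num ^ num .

5

Parse trees for m n n m n num ^ num:
  [Tree m [Stmt n [Tree [Term [Stmt n [Tree m [Stmt n [Tree [Term num ^ [Term [Stmt num]]]]]]]]]]]
  [Tree m [Stmt n [Tree [Term [Stmt n [Tree m [Stmt n [Tree [Tree [Term [Stmt num]]] ^ [Term [Stmt num]]]]]]]]]]
  [Tree m [Stmt n [Tree [Term [Stmt n [Tree [Tree m [Stmt n [Tree [Term [Stmt num]]]]] ^ [Term [Stmt num]]]]]]]]
  [Tree m [Stmt n [Tree [Tree [Term [Stmt n [Tree m [Stmt n [Tree [Term [Stmt num]]]]]]]] ^ [Term [Stmt num]]]]]
  [Tree [Tree m [Stmt n [Tree [Term [Stmt n [Tree m [Stmt n [Tree [Term [Stmt num]]]]]]]]]] ^ [Term [Stmt num]]]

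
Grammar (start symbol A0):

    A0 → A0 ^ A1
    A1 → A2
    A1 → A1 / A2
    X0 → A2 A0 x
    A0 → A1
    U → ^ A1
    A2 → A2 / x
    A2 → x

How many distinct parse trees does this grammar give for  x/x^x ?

Parse trees for x/x^x:
  [A0 [A0 [A1 [A2 [A2 x] / x]]] ^ [A1 [A2 x]]]
  [A0 [A0 [A1 [A1 [A2 x]] / [A2 x]]] ^ [A1 [A2 x]]]

2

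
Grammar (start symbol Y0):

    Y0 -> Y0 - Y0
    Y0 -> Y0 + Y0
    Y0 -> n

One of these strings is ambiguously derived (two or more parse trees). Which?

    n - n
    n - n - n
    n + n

n - n - n

n - n: 1 tree
n - n - n: 2 trees
n + n: 1 tree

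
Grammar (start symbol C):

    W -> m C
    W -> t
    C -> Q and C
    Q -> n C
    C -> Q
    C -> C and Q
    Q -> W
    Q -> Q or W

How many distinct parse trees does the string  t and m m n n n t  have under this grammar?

2

Parse trees for t and m m n n n t:
  [C [Q [W t]] and [C [Q [W m [C [Q [W m [C [Q n [C [Q n [C [Q n [C [Q [W t]]]]]]]]]]]]]]]]
  [C [C [Q [W t]]] and [Q [W m [C [Q [W m [C [Q n [C [Q n [C [Q n [C [Q [W t]]]]]]]]]]]]]]]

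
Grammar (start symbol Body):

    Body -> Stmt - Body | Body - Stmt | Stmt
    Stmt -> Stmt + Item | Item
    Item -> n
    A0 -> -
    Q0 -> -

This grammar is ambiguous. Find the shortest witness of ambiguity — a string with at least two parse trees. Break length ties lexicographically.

length 1: no string has ≥2 trees
length 3: n - n has 2 parse trees

Two derivations of n - n:
  Body ⇒ Stmt - Body ⇒ Item - Body ⇒ n - Body ⇒ n - Stmt ⇒ n - Item ⇒ n - n
  Body ⇒ Body - Stmt ⇒ Stmt - Stmt ⇒ Item - Stmt ⇒ n - Stmt ⇒ n - Item ⇒ n - n

n - n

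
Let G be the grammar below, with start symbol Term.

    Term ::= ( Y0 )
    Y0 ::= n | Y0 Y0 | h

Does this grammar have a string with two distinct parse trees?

Ambiguous

Witness: ( h h h )

Derivation 1: Term ⇒ ( Y0 ) ⇒ ( Y0 Y0 ) ⇒ ( Y0 Y0 Y0 ) ⇒ ( h Y0 Y0 ) ⇒ ( h h Y0 ) ⇒ ( h h h )
Derivation 2: Term ⇒ ( Y0 ) ⇒ ( Y0 Y0 ) ⇒ ( h Y0 ) ⇒ ( h Y0 Y0 ) ⇒ ( h h Y0 ) ⇒ ( h h h )

Two distinct leftmost derivations for the same string.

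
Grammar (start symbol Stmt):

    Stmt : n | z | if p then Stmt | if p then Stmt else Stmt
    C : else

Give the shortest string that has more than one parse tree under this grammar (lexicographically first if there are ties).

length 1: no string has ≥2 trees
length 4: no string has ≥2 trees
length 6: no string has ≥2 trees
length 7: no string has ≥2 trees
length 9: if p then if p then n else n has 2 parse trees

Two derivations of if p then if p then n else n:
  Stmt ⇒ if p then Stmt ⇒ if p then if p then Stmt else Stmt ⇒ if p then if p then n else Stmt ⇒ if p then if p then n else n
  Stmt ⇒ if p then Stmt else Stmt ⇒ if p then if p then Stmt else Stmt ⇒ if p then if p then n else Stmt ⇒ if p then if p then n else n

if p then if p then n else n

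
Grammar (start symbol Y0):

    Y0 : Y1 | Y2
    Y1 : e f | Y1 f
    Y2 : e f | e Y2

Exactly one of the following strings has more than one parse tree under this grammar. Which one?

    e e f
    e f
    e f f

e e f: 1 tree
e f: 2 trees
e f f: 1 tree

e f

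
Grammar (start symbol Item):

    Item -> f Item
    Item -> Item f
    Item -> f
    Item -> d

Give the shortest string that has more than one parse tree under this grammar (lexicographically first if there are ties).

length 1: no string has ≥2 trees
length 2: f f has 2 parse trees

Two derivations of f f:
  Item ⇒ f Item ⇒ f f
  Item ⇒ Item f ⇒ f f

f f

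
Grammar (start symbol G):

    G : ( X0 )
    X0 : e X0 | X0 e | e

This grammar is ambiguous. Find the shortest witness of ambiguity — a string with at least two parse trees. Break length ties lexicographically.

length 3: no string has ≥2 trees
length 4: ( e e ) has 2 parse trees

Two derivations of ( e e ):
  G ⇒ ( X0 ) ⇒ ( e X0 ) ⇒ ( e e )
  G ⇒ ( X0 ) ⇒ ( X0 e ) ⇒ ( e e )

( e e )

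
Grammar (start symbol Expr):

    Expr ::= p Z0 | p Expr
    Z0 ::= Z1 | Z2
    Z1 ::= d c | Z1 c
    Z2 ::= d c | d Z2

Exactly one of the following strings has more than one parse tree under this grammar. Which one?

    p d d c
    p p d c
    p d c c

p p d c

p d d c: 1 tree
p p d c: 2 trees
p d c c: 1 tree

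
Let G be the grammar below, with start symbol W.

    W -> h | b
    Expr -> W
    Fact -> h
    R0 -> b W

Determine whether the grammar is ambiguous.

Unambiguous

(Expr, Fact, R0 are unreachable from W, so their rules don't affect L(W).) The reachable rules are right-linear with at most one rule per (nonterminal, next-terminal) pair. Each input token forces the next rule, so parsing is deterministic.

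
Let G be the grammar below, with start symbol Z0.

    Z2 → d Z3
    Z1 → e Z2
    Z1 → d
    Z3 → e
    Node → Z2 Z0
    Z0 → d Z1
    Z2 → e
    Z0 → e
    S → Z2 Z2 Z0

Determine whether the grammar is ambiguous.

(S, Node are unreachable from Z0, so their rules don't affect L(Z0).) The reachable rules are right-linear with at most one rule per (nonterminal, next-terminal) pair. Each input token forces the next rule, so parsing is deterministic.

Unambiguous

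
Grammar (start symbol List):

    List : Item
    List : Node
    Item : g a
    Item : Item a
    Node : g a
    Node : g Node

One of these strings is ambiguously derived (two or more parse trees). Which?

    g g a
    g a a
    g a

g a

g g a: 1 tree
g a a: 1 tree
g a: 2 trees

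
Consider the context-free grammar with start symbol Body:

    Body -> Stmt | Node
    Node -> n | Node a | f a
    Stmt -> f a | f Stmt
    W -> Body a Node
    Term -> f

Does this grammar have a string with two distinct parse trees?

Witness: f a

Derivation 1: Body ⇒ Stmt ⇒ f a
Derivation 2: Body ⇒ Node ⇒ f a

Two distinct leftmost derivations for the same string.

Ambiguous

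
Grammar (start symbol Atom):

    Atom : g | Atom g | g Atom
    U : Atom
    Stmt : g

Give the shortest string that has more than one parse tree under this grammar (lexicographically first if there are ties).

g g

length 1: no string has ≥2 trees
length 2: g g has 2 parse trees

Two derivations of g g:
  Atom ⇒ Atom g ⇒ g g
  Atom ⇒ g Atom ⇒ g g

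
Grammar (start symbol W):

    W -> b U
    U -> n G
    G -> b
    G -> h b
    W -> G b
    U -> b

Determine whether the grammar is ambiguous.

Ambiguous

Witness: b b

Derivation 1: W ⇒ b U ⇒ b b
Derivation 2: W ⇒ G b ⇒ b b

Two distinct leftmost derivations for the same string.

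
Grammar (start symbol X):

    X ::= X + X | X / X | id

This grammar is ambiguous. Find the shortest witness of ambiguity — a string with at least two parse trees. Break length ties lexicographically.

length 1: no string has ≥2 trees
length 3: no string has ≥2 trees
length 5: id + id + id has 2 parse trees

Two derivations of id + id + id:
  X ⇒ X + X ⇒ X + X + X ⇒ id + X + X ⇒ id + id + X ⇒ id + id + id
  X ⇒ X + X ⇒ id + X ⇒ id + X + X ⇒ id + id + X ⇒ id + id + id

id + id + id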